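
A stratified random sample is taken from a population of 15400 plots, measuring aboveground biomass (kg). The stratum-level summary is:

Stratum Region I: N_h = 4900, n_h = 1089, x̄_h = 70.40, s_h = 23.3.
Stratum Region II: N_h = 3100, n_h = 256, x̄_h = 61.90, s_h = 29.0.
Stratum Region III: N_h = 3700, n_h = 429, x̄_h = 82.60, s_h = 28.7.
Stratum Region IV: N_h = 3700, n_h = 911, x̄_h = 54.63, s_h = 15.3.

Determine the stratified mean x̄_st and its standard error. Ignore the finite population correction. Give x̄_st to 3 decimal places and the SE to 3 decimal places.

x̄_st = Σ W_h x̄_h = (4900·70.40 + 3100·61.90 + 3700·82.60 + 3700·54.63)/15400 = 67.83123
V̂(x̄_st) = Σ W_h² s_h²/n_h, with W_h = N_h/N and N = 15400:
  stratum Region I: (4900/15400)²·23.3²/1089 = 0.0504702
  stratum Region II: (3100/15400)²·29.0²/256 = 0.133118
  stratum Region III: (3700/15400)²·28.7²/429 = 0.110833
  stratum Region IV: (3700/15400)²·15.3²/911 = 0.0148329
V̂(x̄_st) = 0.309254
SE(x̄_st) = √0.309254 = 0.556106

x̄_st ≈ 67.831, SE ≈ 0.556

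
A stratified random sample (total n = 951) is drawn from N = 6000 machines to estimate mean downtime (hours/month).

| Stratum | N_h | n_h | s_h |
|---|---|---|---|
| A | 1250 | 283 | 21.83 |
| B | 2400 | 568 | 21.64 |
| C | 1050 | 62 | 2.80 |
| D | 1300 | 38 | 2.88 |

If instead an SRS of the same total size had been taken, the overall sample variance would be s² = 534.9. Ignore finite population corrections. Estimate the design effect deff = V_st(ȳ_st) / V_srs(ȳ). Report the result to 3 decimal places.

deff ≈ 0.390

V̂(ȳ_st) = Σ W_h² s_h²/n_h, with W_h = N_h/N and N = 6000:
  stratum A: (1250/6000)²·21.83²/283 = 0.0730867
  stratum B: (2400/6000)²·21.64²/568 = 0.131913
  stratum C: (1050/6000)²·2.80²/62 = 0.00387258
  stratum D: (1300/6000)²·2.88²/38 = 0.0102467
V_st = 0.219119
V_srs = s²/n = 534.9/951 = 0.562461
deff = V_st / V_srs = 0.219119/0.562461 = 0.3896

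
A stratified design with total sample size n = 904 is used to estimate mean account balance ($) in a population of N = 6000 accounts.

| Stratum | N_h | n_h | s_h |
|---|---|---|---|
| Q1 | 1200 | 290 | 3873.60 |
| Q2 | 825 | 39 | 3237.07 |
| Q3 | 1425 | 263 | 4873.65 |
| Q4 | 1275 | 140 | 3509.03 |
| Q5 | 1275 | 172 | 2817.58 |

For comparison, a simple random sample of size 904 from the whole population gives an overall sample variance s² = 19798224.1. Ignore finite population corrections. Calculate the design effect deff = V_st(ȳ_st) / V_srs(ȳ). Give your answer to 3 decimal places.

deff ≈ 0.836

V̂(ȳ_st) = Σ W_h² s_h²/n_h, with W_h = N_h/N and N = 6000:
  stratum Q1: (1200/6000)²·3873.60²/290 = 2069.62
  stratum Q2: (825/6000)²·3237.07²/39 = 5079.78
  stratum Q3: (1425/6000)²·4873.65²/263 = 5094.25
  stratum Q4: (1275/6000)²·3509.03²/140 = 3971.59
  stratum Q5: (1275/6000)²·2817.58²/172 = 2084.21
V_st = 18299.5
V_srs = s²/n = 19798224.1/904 = 21900.7
deff = V_st / V_srs = 18299.5/21900.7 = 0.8356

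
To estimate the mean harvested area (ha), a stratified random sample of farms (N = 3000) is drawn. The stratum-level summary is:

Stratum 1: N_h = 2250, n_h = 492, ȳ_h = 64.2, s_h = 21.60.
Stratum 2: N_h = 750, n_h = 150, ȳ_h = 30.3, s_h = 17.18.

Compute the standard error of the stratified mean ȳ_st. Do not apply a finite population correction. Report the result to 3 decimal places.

V̂(ȳ_st) = Σ W_h² s_h²/n_h, with W_h = N_h/N and N = 3000:
  stratum 1: (2250/3000)²·21.60²/492 = 0.533415
  stratum 2: (750/3000)²·17.18²/150 = 0.12298
V̂(ȳ_st) = 0.656395
SE(ȳ_st) = √0.656395 = 0.810182

SE(ȳ_st) ≈ 0.810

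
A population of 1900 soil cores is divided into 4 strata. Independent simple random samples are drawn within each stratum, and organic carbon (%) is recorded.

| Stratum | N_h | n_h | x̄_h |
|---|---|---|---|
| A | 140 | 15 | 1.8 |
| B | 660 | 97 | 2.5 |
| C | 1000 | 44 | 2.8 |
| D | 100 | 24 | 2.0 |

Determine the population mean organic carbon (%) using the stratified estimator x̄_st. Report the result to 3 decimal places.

x̄_st ≈ 2.580

N = Σ N_h = 1900. Stratum weights W_h = N_h/N.
x̄_st = (140·1.8 + 660·2.5 + 1000·2.8 + 100·2.0) / 1900 = 2.58000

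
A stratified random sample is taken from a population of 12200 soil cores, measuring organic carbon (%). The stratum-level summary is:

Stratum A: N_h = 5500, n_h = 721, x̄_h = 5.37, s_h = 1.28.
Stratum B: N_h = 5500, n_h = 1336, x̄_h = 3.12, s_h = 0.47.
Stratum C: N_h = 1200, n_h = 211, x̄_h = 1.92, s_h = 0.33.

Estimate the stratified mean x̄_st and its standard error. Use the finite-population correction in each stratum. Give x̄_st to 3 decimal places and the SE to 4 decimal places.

x̄_st = Σ W_h x̄_h = (5500·5.37 + 5500·3.12 + 1200·1.92)/12200 = 4.01631
V̂(x̄_st) = Σ W_h² (1 − n_h/N_h) s_h²/n_h, with W_h = N_h/N and N = 12200:
  stratum A: (5500/12200)²·(1 − 721/5500)·1.28²/721 = 0.000401296
  stratum B: (5500/12200)²·(1 − 1336/5500)·0.47²/1336 = 2.54415e-05
  stratum C: (1200/12200)²·(1 − 211/1200)·0.33²/211 = 4.11532e-06
V̂(x̄_st) = 0.000430853
SE(x̄_st) = √0.000430853 = 0.020757

x̄_st ≈ 4.016, SE ≈ 0.0208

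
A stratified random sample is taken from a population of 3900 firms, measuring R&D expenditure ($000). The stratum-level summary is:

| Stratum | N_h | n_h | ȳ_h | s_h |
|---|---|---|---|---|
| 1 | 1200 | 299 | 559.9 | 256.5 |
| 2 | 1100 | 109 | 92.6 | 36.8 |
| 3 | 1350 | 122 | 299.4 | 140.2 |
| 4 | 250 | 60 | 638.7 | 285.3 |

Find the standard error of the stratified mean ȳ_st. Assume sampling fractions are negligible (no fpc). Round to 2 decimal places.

V̂(ȳ_st) = Σ W_h² s_h²/n_h, with W_h = N_h/N and N = 3900:
  stratum 1: (1200/3900)²·256.5²/299 = 20.8323
  stratum 2: (1100/3900)²·36.8²/109 = 0.988383
  stratum 3: (1350/3900)²·140.2²/122 = 19.3052
  stratum 4: (250/3900)²·285.3²/60 = 5.57446
V̂(ȳ_st) = 46.7003
SE(ȳ_st) = √46.7003 = 6.83376

SE(ȳ_st) ≈ 6.83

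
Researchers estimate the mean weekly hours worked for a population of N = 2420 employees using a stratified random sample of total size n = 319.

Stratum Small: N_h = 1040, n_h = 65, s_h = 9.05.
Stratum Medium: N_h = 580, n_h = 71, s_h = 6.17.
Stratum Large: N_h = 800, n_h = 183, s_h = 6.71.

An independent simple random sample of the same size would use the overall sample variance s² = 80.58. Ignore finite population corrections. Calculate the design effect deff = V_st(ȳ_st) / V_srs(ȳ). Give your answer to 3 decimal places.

deff ≈ 1.150

V̂(ȳ_st) = Σ W_h² s_h²/n_h, with W_h = N_h/N and N = 2420:
  stratum Small: (1040/2420)²·9.05²/65 = 0.232713
  stratum Medium: (580/2420)²·6.17²/71 = 0.030799
  stratum Large: (800/2420)²·6.71²/183 = 0.0268871
V_st = 0.290399
V_srs = s²/n = 80.58/319 = 0.252602
deff = V_st / V_srs = 0.290399/0.252602 = 1.1496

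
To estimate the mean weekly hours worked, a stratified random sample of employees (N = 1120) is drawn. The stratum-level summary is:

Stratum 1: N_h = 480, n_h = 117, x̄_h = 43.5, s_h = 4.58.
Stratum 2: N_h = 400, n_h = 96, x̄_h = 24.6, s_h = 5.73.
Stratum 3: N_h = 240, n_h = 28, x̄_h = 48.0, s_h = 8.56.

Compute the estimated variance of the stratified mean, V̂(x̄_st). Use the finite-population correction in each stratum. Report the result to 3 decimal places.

V̂(x̄_st) ≈ 0.164

V̂(x̄_st) = Σ W_h² (1 − n_h/N_h) s_h²/n_h, with W_h = N_h/N and N = 1120:
  stratum 1: (480/1120)²·(1 − 117/480)·4.58²/117 = 0.0249033
  stratum 2: (400/1120)²·(1 − 96/400)·5.73²/96 = 0.033154
  stratum 3: (240/1120)²·(1 − 28/240)·8.56²/28 = 0.106145
V̂(x̄_st) = 0.164203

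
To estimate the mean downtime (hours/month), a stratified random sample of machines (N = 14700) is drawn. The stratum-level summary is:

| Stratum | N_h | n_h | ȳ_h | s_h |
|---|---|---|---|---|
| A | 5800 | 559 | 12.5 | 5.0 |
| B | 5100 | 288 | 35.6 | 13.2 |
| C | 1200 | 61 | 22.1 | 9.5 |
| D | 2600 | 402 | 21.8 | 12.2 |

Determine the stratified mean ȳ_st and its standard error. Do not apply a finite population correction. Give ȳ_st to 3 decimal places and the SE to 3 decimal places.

ȳ_st ≈ 22.943, SE ≈ 0.318

ȳ_st = Σ W_h ȳ_h = (5800·12.5 + 5100·35.6 + 1200·22.1 + 2600·21.8)/14700 = 22.94286
V̂(ȳ_st) = Σ W_h² s_h²/n_h, with W_h = N_h/N and N = 14700:
  stratum A: (5800/14700)²·5.0²/559 = 0.00696225
  stratum B: (5100/14700)²·13.2²/288 = 0.0728217
  stratum C: (1200/14700)²·9.5²/61 = 0.00985928
  stratum D: (2600/14700)²·12.2²/402 = 0.0115826
V̂(ȳ_st) = 0.101226
SE(ȳ_st) = √0.101226 = 0.31816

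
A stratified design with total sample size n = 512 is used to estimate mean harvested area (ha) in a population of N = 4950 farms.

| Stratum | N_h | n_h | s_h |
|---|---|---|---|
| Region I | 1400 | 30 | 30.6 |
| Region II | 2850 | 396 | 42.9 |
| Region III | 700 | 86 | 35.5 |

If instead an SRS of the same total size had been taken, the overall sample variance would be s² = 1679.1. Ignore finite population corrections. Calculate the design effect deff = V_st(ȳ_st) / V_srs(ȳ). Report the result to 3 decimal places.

V̂(ȳ_st) = Σ W_h² s_h²/n_h, with W_h = N_h/N and N = 4950:
  stratum Region I: (1400/4950)²·30.6²/30 = 2.49671
  stratum Region II: (2850/4950)²·42.9²/396 = 1.54063
  stratum Region III: (700/4950)²·35.5²/86 = 0.293051
V_st = 4.33039
V_srs = s²/n = 1679.1/512 = 3.27949
deff = V_st / V_srs = 4.33039/3.27949 = 1.3204

deff ≈ 1.320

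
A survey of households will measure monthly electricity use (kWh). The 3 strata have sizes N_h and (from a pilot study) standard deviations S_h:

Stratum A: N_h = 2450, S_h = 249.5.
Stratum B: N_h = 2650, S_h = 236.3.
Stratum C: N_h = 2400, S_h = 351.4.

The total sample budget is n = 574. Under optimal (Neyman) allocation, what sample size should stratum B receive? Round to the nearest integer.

173

Neyman allocation: n_h = n · N_h S_h / Σ N_i S_i, with n = 574.
  stratum A: N_h·S_h = 2450·249.5 = 611275.00
  stratum B: N_h·S_h = 2650·236.3 = 626195.00
  stratum C: N_h·S_h = 2400·351.4 = 843360.00
Σ N_h S_h = 2080830.00
n for stratum B = 574·626195.00/2080830.00 = 172.737 → 173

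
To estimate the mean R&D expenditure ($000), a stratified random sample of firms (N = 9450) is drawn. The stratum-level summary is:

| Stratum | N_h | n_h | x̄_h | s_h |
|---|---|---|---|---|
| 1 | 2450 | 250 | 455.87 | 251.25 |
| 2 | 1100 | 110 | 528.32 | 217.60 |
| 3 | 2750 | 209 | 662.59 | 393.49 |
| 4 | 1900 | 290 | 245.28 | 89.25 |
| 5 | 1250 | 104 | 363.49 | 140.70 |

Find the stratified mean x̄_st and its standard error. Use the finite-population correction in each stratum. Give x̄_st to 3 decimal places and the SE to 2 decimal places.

x̄_st ≈ 469.900, SE ≈ 9.08

x̄_st = Σ W_h x̄_h = (2450·455.87 + 1100·528.32 + 2750·662.59 + 1900·245.28 + 1250·363.49)/9450 = 469.89952
V̂(x̄_st) = Σ W_h² (1 − n_h/N_h) s_h²/n_h, with W_h = N_h/N and N = 9450:
  stratum 1: (2450/9450)²·(1 − 250/2450)·251.25²/250 = 15.2404
  stratum 2: (1100/9450)²·(1 − 110/1100)·217.60²/110 = 5.24915
  stratum 3: (2750/9450)²·(1 − 209/2750)·393.49²/209 = 57.9689
  stratum 4: (1900/9450)²·(1 − 290/1900)·89.25²/290 = 0.94088
  stratum 5: (1250/9450)²·(1 − 104/1250)·140.70²/104 = 3.05342
V̂(x̄_st) = 82.4528
SE(x̄_st) = √82.4528 = 9.08035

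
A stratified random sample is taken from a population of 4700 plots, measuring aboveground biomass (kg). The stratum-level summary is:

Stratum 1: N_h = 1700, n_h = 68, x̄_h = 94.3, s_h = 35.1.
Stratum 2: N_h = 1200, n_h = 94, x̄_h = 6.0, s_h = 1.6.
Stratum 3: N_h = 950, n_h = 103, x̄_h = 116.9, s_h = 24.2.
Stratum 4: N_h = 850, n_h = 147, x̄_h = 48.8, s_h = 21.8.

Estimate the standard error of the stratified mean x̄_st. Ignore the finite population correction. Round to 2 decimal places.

V̂(x̄_st) = Σ W_h² s_h²/n_h, with W_h = N_h/N and N = 4700:
  stratum 1: (1700/4700)²·35.1²/68 = 2.37032
  stratum 2: (1200/4700)²·1.6²/94 = 0.00177533
  stratum 3: (950/4700)²·24.2²/103 = 0.232298
  stratum 4: (850/4700)²·21.8²/147 = 0.10574
V̂(x̄_st) = 2.71014
SE(x̄_st) = √2.71014 = 1.64625

SE(x̄_st) ≈ 1.65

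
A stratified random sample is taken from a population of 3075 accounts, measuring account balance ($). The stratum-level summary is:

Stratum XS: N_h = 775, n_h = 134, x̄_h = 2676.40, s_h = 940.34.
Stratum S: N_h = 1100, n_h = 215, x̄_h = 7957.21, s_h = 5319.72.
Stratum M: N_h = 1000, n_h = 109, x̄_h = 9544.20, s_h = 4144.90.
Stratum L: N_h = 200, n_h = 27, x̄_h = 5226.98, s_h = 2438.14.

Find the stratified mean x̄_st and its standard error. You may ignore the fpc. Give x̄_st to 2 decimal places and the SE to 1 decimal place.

x̄_st ≈ 6964.79, SE ≈ 186.7

x̄_st = Σ W_h x̄_h = (775·2676.40 + 1100·7957.21 + 1000·9544.20 + 200·5226.98)/3075 = 6964.79252
V̂(x̄_st) = Σ W_h² s_h²/n_h, with W_h = N_h/N and N = 3075:
  stratum XS: (775/3075)²·940.34²/134 = 419.158
  stratum S: (1100/3075)²·5319.72²/215 = 16843.6
  stratum M: (1000/3075)²·4144.90²/109 = 16669.1
  stratum L: (200/3075)²·2438.14²/27 = 931.372
V̂(x̄_st) = 34863.2
SE(x̄_st) = √34863.2 = 186.717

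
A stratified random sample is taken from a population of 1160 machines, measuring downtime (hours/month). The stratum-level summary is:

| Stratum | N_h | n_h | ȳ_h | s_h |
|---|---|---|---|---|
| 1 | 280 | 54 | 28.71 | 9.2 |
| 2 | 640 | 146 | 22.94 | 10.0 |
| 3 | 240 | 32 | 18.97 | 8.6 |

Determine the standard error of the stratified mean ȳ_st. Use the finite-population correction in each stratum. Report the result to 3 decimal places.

V̂(ȳ_st) = Σ W_h² (1 − n_h/N_h) s_h²/n_h, with W_h = N_h/N and N = 1160:
  stratum 1: (280/1160)²·(1 − 54/280)·9.2²/54 = 0.073711
  stratum 2: (640/1160)²·(1 − 146/640)·10.0²/146 = 0.16093
  stratum 3: (240/1160)²·(1 − 32/240)·8.6²/32 = 0.0857444
V̂(ȳ_st) = 0.320386
SE(ȳ_st) = √0.320386 = 0.566026

SE(ȳ_st) ≈ 0.566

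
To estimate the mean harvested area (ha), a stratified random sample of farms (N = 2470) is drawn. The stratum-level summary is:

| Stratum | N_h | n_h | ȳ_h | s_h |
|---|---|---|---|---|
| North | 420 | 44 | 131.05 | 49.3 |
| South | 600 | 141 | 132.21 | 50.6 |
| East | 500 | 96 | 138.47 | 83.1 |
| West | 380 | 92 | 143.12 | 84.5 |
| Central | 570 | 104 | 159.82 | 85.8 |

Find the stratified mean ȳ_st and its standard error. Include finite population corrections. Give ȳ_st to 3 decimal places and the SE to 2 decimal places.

ȳ_st = Σ W_h ȳ_h = (420·131.05 + 600·132.21 + 500·138.47 + 380·143.12 + 570·159.82)/2470 = 141.32996
V̂(ȳ_st) = Σ W_h² (1 − n_h/N_h) s_h²/n_h, with W_h = N_h/N and N = 2470:
  stratum North: (420/2470)²·(1 − 44/420)·49.3²/44 = 1.42983
  stratum South: (600/2470)²·(1 − 141/600)·50.6²/141 = 0.819694
  stratum East: (500/2470)²·(1 − 96/500)·83.1²/96 = 2.38171
  stratum West: (380/2470)²·(1 − 92/380)·84.5²/92 = 1.39222
  stratum Central: (570/2470)²·(1 − 104/570)·85.8²/104 = 3.08183
V̂(ȳ_st) = 9.10528
SE(ȳ_st) = √9.10528 = 3.0175

ȳ_st ≈ 141.330, SE ≈ 3.02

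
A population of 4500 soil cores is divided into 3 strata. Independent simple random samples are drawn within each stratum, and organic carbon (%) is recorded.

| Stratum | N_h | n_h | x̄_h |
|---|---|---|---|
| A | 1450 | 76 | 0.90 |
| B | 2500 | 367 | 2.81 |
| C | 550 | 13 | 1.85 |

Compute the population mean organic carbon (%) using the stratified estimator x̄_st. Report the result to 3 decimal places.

x̄_st ≈ 2.077

N = Σ N_h = 4500. Stratum weights W_h = N_h/N.
x̄_st = (1450·0.90 + 2500·2.81 + 550·1.85) / 4500 = 2.07722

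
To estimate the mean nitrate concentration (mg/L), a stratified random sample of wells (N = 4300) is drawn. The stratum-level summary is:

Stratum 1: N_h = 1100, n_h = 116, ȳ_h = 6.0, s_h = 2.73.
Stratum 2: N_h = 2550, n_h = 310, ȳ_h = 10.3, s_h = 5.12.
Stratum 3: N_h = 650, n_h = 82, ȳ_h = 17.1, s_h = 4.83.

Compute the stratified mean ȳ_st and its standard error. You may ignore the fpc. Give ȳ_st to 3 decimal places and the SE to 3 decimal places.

ȳ_st ≈ 10.228, SE ≈ 0.201

ȳ_st = Σ W_h ȳ_h = (1100·6.0 + 2550·10.3 + 650·17.1)/4300 = 10.22791
V̂(ȳ_st) = Σ W_h² s_h²/n_h, with W_h = N_h/N and N = 4300:
  stratum 1: (1100/4300)²·2.73²/116 = 0.00420451
  stratum 2: (2550/4300)²·5.12²/310 = 0.0297387
  stratum 3: (650/4300)²·4.83²/82 = 0.00650085
V̂(ȳ_st) = 0.040444
SE(ȳ_st) = √0.040444 = 0.201107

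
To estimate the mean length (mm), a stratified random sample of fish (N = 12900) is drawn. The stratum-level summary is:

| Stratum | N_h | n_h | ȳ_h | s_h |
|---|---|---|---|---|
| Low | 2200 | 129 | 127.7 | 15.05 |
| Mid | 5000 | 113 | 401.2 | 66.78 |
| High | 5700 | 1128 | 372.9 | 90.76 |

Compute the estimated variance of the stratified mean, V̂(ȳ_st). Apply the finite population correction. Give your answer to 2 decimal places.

V̂(ȳ_st) ≈ 6.99

V̂(ȳ_st) = Σ W_h² (1 − n_h/N_h) s_h²/n_h, with W_h = N_h/N and N = 12900:
  stratum Low: (2200/12900)²·(1 − 129/2200)·15.05²/129 = 0.0480736
  stratum Mid: (5000/12900)²·(1 − 113/5000)·66.78²/113 = 5.79492
  stratum High: (5700/12900)²·(1 − 1128/5700)·90.76²/1128 = 1.14362
V̂(ȳ_st) = 6.98661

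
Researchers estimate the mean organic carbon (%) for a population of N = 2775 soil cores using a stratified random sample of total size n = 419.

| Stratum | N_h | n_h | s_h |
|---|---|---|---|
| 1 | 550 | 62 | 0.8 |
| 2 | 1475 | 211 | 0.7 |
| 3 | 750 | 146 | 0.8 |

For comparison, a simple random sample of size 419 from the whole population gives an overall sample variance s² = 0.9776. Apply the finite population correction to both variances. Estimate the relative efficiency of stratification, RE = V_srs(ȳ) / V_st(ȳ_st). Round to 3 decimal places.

RE ≈ 1.679

V̂(ȳ_st) = Σ W_h² (1 − n_h/N_h) s_h²/n_h, with W_h = N_h/N and N = 2775:
  stratum 1: (550/2775)²·(1 − 62/550)·0.8²/62 = 0.000359786
  stratum 2: (1475/2775)²·(1 − 211/1475)·0.7²/211 = 0.000562246
  stratum 3: (750/2775)²·(1 − 146/750)·0.8²/146 = 0.000257869
V_st = 0.0011799
V_srs = (1 − 419/2775)·0.9776/419 = 0.00198089
Relative efficiency = V_srs / V_st = 0.00198089/0.0011799 = 1.6789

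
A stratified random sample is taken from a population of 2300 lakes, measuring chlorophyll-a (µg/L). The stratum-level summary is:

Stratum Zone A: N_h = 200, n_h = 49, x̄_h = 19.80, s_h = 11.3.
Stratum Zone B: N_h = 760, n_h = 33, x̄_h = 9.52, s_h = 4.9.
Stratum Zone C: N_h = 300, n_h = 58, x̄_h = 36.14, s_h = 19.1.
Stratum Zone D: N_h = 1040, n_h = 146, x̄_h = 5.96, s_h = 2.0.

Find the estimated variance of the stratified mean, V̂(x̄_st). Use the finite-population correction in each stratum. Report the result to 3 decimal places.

V̂(x̄_st) ≈ 0.182

V̂(x̄_st) = Σ W_h² (1 − n_h/N_h) s_h²/n_h, with W_h = N_h/N and N = 2300:
  stratum Zone A: (200/2300)²·(1 − 49/200)·11.3²/49 = 0.0148769
  stratum Zone B: (760/2300)²·(1 − 33/760)·4.9²/33 = 0.0759925
  stratum Zone C: (300/2300)²·(1 − 58/300)·19.1²/58 = 0.0863216
  stratum Zone D: (1040/2300)²·(1 − 146/1040)·2.0²/146 = 0.00481529
V̂(x̄_st) = 0.182006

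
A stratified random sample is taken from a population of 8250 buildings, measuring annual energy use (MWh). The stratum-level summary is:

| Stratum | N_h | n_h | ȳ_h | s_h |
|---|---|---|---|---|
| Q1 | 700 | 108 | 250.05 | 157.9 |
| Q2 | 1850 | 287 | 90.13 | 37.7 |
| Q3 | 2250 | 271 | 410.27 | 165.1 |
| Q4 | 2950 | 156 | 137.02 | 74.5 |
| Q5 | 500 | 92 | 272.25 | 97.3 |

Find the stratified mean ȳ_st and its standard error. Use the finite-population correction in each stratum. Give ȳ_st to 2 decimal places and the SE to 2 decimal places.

ȳ_st ≈ 218.81, SE ≈ 3.58

ȳ_st = Σ W_h ȳ_h = (700·250.05 + 1850·90.13 + 2250·410.27 + 2950·137.02 + 500·272.25)/8250 = 218.81418
V̂(ȳ_st) = Σ W_h² (1 − n_h/N_h) s_h²/n_h, with W_h = N_h/N and N = 8250:
  stratum Q1: (700/8250)²·(1 − 108/700)·157.9²/108 = 1.40557
  stratum Q2: (1850/8250)²·(1 − 287/1850)·37.7²/287 = 0.210389
  stratum Q3: (2250/8250)²·(1 − 271/2250)·165.1²/271 = 6.58029
  stratum Q4: (2950/8250)²·(1 − 156/2950)·74.5²/156 = 4.30852
  stratum Q5: (500/8250)²·(1 − 92/500)·97.3²/92 = 0.308432
V̂(ȳ_st) = 12.8132
SE(ȳ_st) = √12.8132 = 3.57955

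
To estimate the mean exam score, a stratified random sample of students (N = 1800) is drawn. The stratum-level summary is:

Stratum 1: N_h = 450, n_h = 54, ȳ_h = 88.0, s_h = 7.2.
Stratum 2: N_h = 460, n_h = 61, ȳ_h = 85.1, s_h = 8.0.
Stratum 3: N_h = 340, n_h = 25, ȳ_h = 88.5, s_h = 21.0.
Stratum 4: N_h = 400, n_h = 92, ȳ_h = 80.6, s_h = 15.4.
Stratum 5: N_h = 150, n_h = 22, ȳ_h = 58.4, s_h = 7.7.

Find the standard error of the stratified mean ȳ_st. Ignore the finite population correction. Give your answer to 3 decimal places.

V̂(ȳ_st) = Σ W_h² s_h²/n_h, with W_h = N_h/N and N = 1800:
  stratum 1: (450/1800)²·7.2²/54 = 0.06
  stratum 2: (460/1800)²·8.0²/61 = 0.0685205
  stratum 3: (340/1800)²·21.0²/25 = 0.629378
  stratum 4: (400/1800)²·15.4²/92 = 0.1273
  stratum 5: (150/1800)²·7.7²/22 = 0.0187153
V̂(ȳ_st) = 0.903914
SE(ȳ_st) = √0.903914 = 0.950744

SE(ȳ_st) ≈ 0.951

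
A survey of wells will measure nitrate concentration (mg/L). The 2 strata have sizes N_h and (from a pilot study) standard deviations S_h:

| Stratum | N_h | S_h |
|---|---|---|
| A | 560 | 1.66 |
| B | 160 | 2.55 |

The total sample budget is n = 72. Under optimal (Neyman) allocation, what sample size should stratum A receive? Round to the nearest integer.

50

Neyman allocation: n_h = n · N_h S_h / Σ N_i S_i, with n = 72.
  stratum A: N_h·S_h = 560·1.66 = 929.60
  stratum B: N_h·S_h = 160·2.55 = 408.00
Σ N_h S_h = 1337.60
n for stratum A = 72·929.60/1337.60 = 50.038 → 50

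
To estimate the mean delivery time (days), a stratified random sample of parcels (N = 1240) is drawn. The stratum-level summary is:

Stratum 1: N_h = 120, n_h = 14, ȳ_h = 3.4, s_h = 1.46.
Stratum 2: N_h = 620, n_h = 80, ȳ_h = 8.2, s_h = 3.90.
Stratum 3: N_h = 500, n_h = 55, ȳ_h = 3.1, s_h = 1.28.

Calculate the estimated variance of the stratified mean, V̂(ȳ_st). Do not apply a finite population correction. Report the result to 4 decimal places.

V̂(ȳ_st) = Σ W_h² s_h²/n_h, with W_h = N_h/N and N = 1240:
  stratum 1: (120/1240)²·1.46²/14 = 0.00142593
  stratum 2: (620/1240)²·3.90²/80 = 0.0475312
  stratum 3: (500/1240)²·1.28²/55 = 0.00484344
V̂(ȳ_st) = 0.0538006

V̂(ȳ_st) ≈ 0.0538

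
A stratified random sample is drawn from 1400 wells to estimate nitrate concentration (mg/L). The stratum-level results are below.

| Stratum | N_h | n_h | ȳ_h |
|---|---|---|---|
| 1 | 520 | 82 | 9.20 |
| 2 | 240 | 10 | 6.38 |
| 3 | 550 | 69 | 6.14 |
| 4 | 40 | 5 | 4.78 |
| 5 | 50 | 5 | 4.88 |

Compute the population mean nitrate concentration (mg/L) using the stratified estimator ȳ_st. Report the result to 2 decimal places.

ȳ_st ≈ 7.23

N = Σ N_h = 1400. Stratum weights W_h = N_h/N.
ȳ_st = (520·9.20 + 240·6.38 + 550·6.14 + 40·4.78 + 50·4.88) / 1400 = 7.2339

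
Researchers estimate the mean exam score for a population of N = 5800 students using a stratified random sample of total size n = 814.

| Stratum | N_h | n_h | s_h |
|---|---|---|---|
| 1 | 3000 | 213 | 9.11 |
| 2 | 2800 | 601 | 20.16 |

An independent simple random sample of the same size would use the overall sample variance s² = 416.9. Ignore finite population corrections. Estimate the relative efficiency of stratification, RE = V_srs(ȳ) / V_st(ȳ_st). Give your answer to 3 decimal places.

V̂(ȳ_st) = Σ W_h² s_h²/n_h, with W_h = N_h/N and N = 5800:
  stratum 1: (3000/5800)²·9.11²/213 = 0.104242
  stratum 2: (2800/5800)²·20.16²/601 = 0.157604
V_st = 0.261846
V_srs = s²/n = 416.9/814 = 0.512162
Relative efficiency = V_srs / V_st = 0.512162/0.261846 = 1.9560

RE ≈ 1.956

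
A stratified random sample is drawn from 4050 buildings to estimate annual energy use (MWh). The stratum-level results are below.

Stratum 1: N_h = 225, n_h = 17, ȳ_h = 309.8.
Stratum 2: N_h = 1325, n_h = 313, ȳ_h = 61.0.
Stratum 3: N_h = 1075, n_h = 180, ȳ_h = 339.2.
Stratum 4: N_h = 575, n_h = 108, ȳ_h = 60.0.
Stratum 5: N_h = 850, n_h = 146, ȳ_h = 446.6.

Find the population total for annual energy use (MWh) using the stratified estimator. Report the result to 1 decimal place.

τ̂_st = Σ N_h ȳ_h = 225·309.8 + 1325·61.0 + 1075·339.2 + 575·60.0 + 850·446.6 = 929280.0

τ̂_st ≈ 929280.0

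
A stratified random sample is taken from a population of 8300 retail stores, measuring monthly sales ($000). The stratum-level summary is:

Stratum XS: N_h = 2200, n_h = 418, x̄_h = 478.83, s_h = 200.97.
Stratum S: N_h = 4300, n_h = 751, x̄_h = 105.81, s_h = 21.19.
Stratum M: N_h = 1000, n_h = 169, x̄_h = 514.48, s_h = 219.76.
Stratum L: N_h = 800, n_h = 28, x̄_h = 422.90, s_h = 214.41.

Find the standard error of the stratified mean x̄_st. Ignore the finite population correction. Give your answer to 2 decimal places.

V̂(x̄_st) = Σ W_h² s_h²/n_h, with W_h = N_h/N and N = 8300:
  stratum XS: (2200/8300)²·200.97²/418 = 6.78852
  stratum S: (4300/8300)²·21.19²/751 = 0.160473
  stratum M: (1000/8300)²·219.76²/169 = 4.14815
  stratum L: (800/8300)²·214.41²/28 = 15.253
V̂(x̄_st) = 26.3502
SE(x̄_st) = √26.3502 = 5.13324

SE(x̄_st) ≈ 5.13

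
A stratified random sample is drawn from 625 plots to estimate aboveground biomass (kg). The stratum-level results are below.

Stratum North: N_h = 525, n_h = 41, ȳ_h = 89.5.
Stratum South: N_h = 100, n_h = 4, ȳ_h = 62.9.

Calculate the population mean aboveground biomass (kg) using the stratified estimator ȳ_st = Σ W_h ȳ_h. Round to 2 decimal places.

N = Σ N_h = 625. Stratum weights W_h = N_h/N.
ȳ_st = (525·89.5 + 100·62.9) / 625 = 85.2440

ȳ_st ≈ 85.24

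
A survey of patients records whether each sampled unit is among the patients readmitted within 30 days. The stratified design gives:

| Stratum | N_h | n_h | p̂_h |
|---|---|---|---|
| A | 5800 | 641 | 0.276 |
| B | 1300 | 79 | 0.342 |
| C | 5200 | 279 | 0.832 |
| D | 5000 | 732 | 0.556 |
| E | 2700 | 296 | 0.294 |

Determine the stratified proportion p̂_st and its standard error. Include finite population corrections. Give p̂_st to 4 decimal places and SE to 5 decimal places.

p̂_st ≈ 0.4973, SE ≈ 0.00982

N = 20000; stratum weights W_h = N_h/N.
p̂_st = Σ W_h p̂_h = (5800·0.276 + 1300·0.342 + 5200·0.832 + 5000·0.556 + 2700·0.294)/20000 = 0.49728
V̂(p̂_st) = Σ W_h² (1 − n_h/N_h) p̂_h(1−p̂_h)/(n_h−1):
  stratum A: (5800/20000)²·(1 − 641/5800)·0.276·0.724/640 = 2.33561e-05
  stratum B: (1300/20000)²·(1 − 79/1300)·0.342·0.658/78 = 1.14487e-05
  stratum C: (5200/20000)²·(1 − 279/5200)·0.832·0.168/278 = 3.21651e-05
  stratum D: (5000/20000)²·(1 − 732/5000)·0.556·0.444/731 = 1.80167e-05
  stratum E: (2700/20000)²·(1 − 296/2700)·0.294·0.706/295 = 1.14174e-05
V̂(p̂_st) = 9.6404e-05; SE = √V̂ = 0.00981856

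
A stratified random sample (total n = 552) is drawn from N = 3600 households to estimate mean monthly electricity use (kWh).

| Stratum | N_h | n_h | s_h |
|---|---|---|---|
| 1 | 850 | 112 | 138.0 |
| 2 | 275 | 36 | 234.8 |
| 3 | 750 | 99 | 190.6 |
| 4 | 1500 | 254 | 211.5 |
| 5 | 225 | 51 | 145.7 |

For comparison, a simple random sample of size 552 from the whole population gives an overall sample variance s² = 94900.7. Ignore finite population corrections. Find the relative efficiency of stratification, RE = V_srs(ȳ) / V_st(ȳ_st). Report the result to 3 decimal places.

RE ≈ 2.584

V̂(ȳ_st) = Σ W_h² s_h²/n_h, with W_h = N_h/N and N = 3600:
  stratum 1: (850/3600)²·138.0²/112 = 9.47923
  stratum 2: (275/3600)²·234.8²/36 = 8.93622
  stratum 3: (750/3600)²·190.6²/99 = 15.9268
  stratum 4: (1500/3600)²·211.5²/254 = 30.5749
  stratum 5: (225/3600)²·145.7²/51 = 1.62596
V_st = 66.5431
V_srs = s²/n = 94900.7/552 = 171.922
Relative efficiency = V_srs / V_st = 171.922/66.5431 = 2.5836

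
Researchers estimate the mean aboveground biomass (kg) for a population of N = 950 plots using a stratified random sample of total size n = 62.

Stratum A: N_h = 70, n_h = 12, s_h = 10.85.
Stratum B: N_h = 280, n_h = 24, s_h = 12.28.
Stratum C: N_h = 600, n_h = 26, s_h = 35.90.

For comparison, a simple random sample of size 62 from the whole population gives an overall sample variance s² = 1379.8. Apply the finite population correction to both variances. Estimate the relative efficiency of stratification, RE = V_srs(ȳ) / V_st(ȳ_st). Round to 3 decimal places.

V̂(ȳ_st) = Σ W_h² (1 − n_h/N_h) s_h²/n_h, with W_h = N_h/N and N = 950:
  stratum A: (70/950)²·(1 − 12/70)·10.85²/12 = 0.0441323
  stratum B: (280/950)²·(1 − 24/280)·12.28²/24 = 0.499041
  stratum C: (600/950)²·(1 − 26/600)·35.90²/26 = 18.9161
V_st = 19.4593
V_srs = (1 − 62/950)·1379.8/62 = 20.8024
Relative efficiency = V_srs / V_st = 20.8024/19.4593 = 1.0690

RE ≈ 1.069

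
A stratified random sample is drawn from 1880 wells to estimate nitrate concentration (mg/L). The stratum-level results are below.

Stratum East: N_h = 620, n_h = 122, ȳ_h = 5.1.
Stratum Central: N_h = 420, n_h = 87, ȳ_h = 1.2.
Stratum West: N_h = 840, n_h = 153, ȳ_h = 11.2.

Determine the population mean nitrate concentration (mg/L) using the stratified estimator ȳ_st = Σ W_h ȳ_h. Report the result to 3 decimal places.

N = Σ N_h = 1880. Stratum weights W_h = N_h/N.
ȳ_st = (620·5.1 + 420·1.2 + 840·11.2) / 1880 = 6.95426

ȳ_st ≈ 6.954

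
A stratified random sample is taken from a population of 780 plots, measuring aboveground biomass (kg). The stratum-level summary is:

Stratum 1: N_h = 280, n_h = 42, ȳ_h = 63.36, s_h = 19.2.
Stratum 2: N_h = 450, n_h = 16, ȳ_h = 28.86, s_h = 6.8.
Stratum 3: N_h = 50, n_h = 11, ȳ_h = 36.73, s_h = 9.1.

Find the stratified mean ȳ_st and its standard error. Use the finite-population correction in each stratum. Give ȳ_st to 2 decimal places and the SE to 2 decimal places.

ȳ_st ≈ 41.75, SE ≈ 1.38

ȳ_st = Σ W_h ȳ_h = (280·63.36 + 450·28.86 + 50·36.73)/780 = 41.74910
V̂(ȳ_st) = Σ W_h² (1 − n_h/N_h) s_h²/n_h, with W_h = N_h/N and N = 780:
  stratum 1: (280/780)²·(1 − 42/280)·19.2²/42 = 0.961389
  stratum 2: (450/780)²·(1 − 16/450)·6.8²/16 = 0.927707
  stratum 3: (50/780)²·(1 − 11/50)·9.1²/11 = 0.0241288
V̂(ȳ_st) = 1.91322
SE(ȳ_st) = √1.91322 = 1.38319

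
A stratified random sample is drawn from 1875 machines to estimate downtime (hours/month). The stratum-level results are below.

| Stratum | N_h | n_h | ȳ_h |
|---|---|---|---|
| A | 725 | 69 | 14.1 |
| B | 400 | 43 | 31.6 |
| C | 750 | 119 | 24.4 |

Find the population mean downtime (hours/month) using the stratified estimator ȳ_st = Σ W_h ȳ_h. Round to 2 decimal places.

N = Σ N_h = 1875. Stratum weights W_h = N_h/N.
ȳ_st = (725·14.1 + 400·31.6 + 750·24.4) / 1875 = 21.9533

ȳ_st ≈ 21.95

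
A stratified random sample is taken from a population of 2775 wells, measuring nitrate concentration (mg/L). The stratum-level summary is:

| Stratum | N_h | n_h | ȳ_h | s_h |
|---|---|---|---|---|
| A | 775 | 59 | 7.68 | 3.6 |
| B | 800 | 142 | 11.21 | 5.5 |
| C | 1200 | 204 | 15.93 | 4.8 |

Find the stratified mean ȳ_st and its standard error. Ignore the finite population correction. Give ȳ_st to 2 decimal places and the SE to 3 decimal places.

ȳ_st = Σ W_h ȳ_h = (775·7.68 + 800·11.21 + 1200·15.93)/2775 = 12.26523
V̂(ȳ_st) = Σ W_h² s_h²/n_h, with W_h = N_h/N and N = 2775:
  stratum A: (775/2775)²·3.6²/59 = 0.0171329
  stratum B: (800/2775)²·5.5²/142 = 0.0177048
  stratum C: (1200/2775)²·4.8²/204 = 0.0211198
V̂(ȳ_st) = 0.0559574
SE(ȳ_st) = √0.0559574 = 0.236553

ȳ_st ≈ 12.27, SE ≈ 0.237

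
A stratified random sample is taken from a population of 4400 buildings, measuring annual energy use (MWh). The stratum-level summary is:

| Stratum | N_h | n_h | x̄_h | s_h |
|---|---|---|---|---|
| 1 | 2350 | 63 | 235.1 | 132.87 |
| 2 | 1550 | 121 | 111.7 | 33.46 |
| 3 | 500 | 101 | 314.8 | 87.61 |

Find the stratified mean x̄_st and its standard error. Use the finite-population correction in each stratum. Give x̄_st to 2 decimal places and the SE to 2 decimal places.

x̄_st ≈ 200.69, SE ≈ 8.92

x̄_st = Σ W_h x̄_h = (2350·235.1 + 1550·111.7 + 500·314.8)/4400 = 200.68636
V̂(x̄_st) = Σ W_h² (1 − n_h/N_h) s_h²/n_h, with W_h = N_h/N and N = 4400:
  stratum 1: (2350/4400)²·(1 − 63/2350)·132.87²/63 = 77.7933
  stratum 2: (1550/4400)²·(1 − 121/1550)·33.46²/121 = 1.05858
  stratum 3: (500/4400)²·(1 − 101/500)·87.61²/101 = 0.783111
V̂(x̄_st) = 79.635
SE(x̄_st) = √79.635 = 8.92384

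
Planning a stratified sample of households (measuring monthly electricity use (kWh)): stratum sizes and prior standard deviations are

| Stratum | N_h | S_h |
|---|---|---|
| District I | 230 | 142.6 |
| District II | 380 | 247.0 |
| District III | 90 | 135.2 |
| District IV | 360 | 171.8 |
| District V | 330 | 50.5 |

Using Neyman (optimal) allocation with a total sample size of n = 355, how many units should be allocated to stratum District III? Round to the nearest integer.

20

Neyman allocation: n_h = n · N_h S_h / Σ N_i S_i, with n = 355.
  stratum District I: N_h·S_h = 230·142.6 = 32798.00
  stratum District II: N_h·S_h = 380·247.0 = 93860.00
  stratum District III: N_h·S_h = 90·135.2 = 12168.00
  stratum District IV: N_h·S_h = 360·171.8 = 61848.00
  stratum District V: N_h·S_h = 330·50.5 = 16665.00
Σ N_h S_h = 217339.00
n for stratum District III = 355·12168.00/217339.00 = 19.875 → 20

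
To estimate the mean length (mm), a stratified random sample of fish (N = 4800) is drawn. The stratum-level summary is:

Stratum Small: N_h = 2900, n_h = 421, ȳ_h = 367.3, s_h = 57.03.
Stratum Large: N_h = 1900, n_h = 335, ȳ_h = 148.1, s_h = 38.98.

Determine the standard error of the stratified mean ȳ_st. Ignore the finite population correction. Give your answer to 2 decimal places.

V̂(ȳ_st) = Σ W_h² s_h²/n_h, with W_h = N_h/N and N = 4800:
  stratum Small: (2900/4800)²·57.03²/421 = 2.81993
  stratum Large: (1900/4800)²·38.98²/335 = 0.710663
V̂(ȳ_st) = 3.53059
SE(ȳ_st) = √3.53059 = 1.87899

SE(ȳ_st) ≈ 1.88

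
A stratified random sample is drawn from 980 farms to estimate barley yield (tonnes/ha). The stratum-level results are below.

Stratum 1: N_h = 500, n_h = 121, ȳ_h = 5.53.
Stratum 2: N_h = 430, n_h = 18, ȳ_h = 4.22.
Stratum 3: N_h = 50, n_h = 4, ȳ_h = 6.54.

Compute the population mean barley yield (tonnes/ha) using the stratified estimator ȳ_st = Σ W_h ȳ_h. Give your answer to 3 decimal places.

ȳ_st ≈ 5.007

N = Σ N_h = 980. Stratum weights W_h = N_h/N.
ȳ_st = (500·5.53 + 430·4.22 + 50·6.54) / 980 = 5.00673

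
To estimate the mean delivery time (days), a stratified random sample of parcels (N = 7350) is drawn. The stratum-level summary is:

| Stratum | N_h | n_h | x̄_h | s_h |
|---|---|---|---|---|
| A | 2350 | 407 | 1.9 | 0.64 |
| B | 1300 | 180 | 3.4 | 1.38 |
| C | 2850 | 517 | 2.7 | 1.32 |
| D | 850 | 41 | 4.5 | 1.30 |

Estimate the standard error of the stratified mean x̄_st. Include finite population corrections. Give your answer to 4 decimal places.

SE(x̄_st) ≈ 0.0362

V̂(x̄_st) = Σ W_h² (1 − n_h/N_h) s_h²/n_h, with W_h = N_h/N and N = 7350:
  stratum A: (2350/7350)²·(1 − 407/2350)·0.64²/407 = 8.50612e-05
  stratum B: (1300/7350)²·(1 − 180/1300)·1.38²/180 = 0.000285149
  stratum C: (2850/7350)²·(1 − 517/2850)·1.32²/517 = 0.000414803
  stratum D: (850/7350)²·(1 − 41/850)·1.30²/41 = 0.000524681
V̂(x̄_st) = 0.0013097
SE(x̄_st) = √0.0013097 = 0.0361897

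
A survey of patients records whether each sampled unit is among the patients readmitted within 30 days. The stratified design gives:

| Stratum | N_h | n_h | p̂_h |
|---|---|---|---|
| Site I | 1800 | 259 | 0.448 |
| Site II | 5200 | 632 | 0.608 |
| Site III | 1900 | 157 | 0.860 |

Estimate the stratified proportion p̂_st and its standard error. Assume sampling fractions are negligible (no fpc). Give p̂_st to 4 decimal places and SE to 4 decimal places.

N = 8900; stratum weights W_h = N_h/N.
p̂_st = Σ W_h p̂_h = (1800·0.448 + 5200·0.608 + 1900·0.860)/8900 = 0.62944
V̂(p̂_st) = Σ W_h² p̂_h(1−p̂_h)/(n_h−1):
  stratum Site I: (1800/8900)²·0.448·0.552/258 = 3.92069e-05
  stratum Site II: (5200/8900)²·0.608·0.392/631 = 0.00012894
  stratum Site III: (1900/8900)²·0.860·0.140/156 = 3.51746e-05
V̂(p̂_st) = 0.000203321; SE = √V̂ = 0.0142591

p̂_st ≈ 0.6294, SE ≈ 0.0143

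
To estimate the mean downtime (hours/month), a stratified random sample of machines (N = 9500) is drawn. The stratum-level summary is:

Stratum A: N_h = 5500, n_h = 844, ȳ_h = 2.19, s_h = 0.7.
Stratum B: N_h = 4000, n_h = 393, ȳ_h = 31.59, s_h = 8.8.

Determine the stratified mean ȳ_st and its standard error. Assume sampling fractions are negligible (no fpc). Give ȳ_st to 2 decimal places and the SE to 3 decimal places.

ȳ_st = Σ W_h ȳ_h = (5500·2.19 + 4000·31.59)/9500 = 14.56895
V̂(ȳ_st) = Σ W_h² s_h²/n_h, with W_h = N_h/N and N = 9500:
  stratum A: (5500/9500)²·0.7²/844 = 0.000194595
  stratum B: (4000/9500)²·8.8²/393 = 0.0349338
V̂(ȳ_st) = 0.0351284
SE(ȳ_st) = √0.0351284 = 0.187426

ȳ_st ≈ 14.57, SE ≈ 0.187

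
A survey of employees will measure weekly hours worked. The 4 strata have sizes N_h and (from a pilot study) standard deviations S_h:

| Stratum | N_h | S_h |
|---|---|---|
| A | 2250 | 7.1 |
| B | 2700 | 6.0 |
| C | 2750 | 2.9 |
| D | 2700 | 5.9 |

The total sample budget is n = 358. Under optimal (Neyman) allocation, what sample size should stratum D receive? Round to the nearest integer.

102

Neyman allocation: n_h = n · N_h S_h / Σ N_i S_i, with n = 358.
  stratum A: N_h·S_h = 2250·7.1 = 15975.00
  stratum B: N_h·S_h = 2700·6.0 = 16200.00
  stratum C: N_h·S_h = 2750·2.9 = 7975.00
  stratum D: N_h·S_h = 2700·5.9 = 15930.00
Σ N_h S_h = 56080.00
n for stratum D = 358·15930.00/56080.00 = 101.693 → 102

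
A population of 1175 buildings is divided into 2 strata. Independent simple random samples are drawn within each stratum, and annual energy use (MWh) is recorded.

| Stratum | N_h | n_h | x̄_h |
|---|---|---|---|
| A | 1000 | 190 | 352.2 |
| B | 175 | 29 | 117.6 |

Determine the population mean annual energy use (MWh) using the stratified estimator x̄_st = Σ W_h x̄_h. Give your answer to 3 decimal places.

N = Σ N_h = 1175. Stratum weights W_h = N_h/N.
x̄_st = (1000·352.2 + 175·117.6) / 1175 = 317.25957

x̄_st ≈ 317.260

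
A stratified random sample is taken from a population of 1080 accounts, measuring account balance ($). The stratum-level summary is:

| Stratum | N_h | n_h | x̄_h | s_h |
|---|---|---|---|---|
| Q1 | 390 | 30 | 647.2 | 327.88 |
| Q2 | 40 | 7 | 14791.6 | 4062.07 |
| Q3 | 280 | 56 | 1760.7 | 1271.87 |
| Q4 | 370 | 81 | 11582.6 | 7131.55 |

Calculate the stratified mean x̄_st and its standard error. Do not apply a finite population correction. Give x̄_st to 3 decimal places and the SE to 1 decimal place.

x̄_st = Σ W_h x̄_h = (390·647.2 + 40·14791.6 + 280·1760.7 + 370·11582.6)/1080 = 5206.13889
V̂(x̄_st) = Σ W_h² s_h²/n_h, with W_h = N_h/N and N = 1080:
  stratum Q1: (390/1080)²·327.88²/30 = 467.294
  stratum Q2: (40/1080)²·4062.07²/7 = 3233.47
  stratum Q3: (280/1080)²·1271.87²/56 = 1941.63
  stratum Q4: (370/1080)²·7131.55²/81 = 73695.1
V̂(x̄_st) = 79337.5
SE(x̄_st) = √79337.5 = 281.669

x̄_st ≈ 5206.139, SE ≈ 281.7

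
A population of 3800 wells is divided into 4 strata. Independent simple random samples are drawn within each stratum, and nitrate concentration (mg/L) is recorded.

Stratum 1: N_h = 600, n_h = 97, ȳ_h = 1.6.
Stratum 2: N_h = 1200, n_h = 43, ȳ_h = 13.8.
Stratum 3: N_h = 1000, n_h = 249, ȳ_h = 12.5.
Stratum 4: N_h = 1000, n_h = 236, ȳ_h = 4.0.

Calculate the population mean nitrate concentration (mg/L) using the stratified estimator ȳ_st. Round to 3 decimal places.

N = Σ N_h = 3800. Stratum weights W_h = N_h/N.
ȳ_st = (600·1.6 + 1200·13.8 + 1000·12.5 + 1000·4.0) / 3800 = 8.95263

ȳ_st ≈ 8.953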